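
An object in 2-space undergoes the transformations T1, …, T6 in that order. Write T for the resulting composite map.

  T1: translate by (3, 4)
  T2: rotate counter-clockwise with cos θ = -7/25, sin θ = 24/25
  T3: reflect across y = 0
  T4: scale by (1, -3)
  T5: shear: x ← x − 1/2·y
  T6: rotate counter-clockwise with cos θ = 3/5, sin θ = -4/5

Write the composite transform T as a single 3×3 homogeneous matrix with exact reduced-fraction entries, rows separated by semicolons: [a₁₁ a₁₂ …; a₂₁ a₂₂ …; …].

T = [159/125 -249/250 -21/125; 388/125 -9/125 1128/125; 0 0 1]

T1 = [1 0 3; 0 1 4; 0 0 1]
T2·T1 = [-7/25 -24/25 -117/25; 24/25 -7/25 44/25; 0 0 1]
T3·…·T1 = [-7/25 -24/25 -117/25; -24/25 7/25 -44/25; 0 0 1]
T4·…·T1 = [-7/25 -24/25 -117/25; 72/25 -21/25 132/25; 0 0 1]
T5·…·T1 = [-43/25 -27/50 -183/25; 72/25 -21/25 132/25; 0 0 1]
T6·…·T1 = [159/125 -249/250 -21/125; 388/125 -9/125 1128/125; 0 0 1]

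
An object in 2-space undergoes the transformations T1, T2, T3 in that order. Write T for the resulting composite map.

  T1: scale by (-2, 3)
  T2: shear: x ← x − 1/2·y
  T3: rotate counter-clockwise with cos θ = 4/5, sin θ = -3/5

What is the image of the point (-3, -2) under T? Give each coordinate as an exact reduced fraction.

T(p) = (18/5, -51/5)

T1 scale by (-2, 3): (-3, -2) → (6, -6)
T2 shear: x ← x − 1/2·y: (6, -6) → (9, -6)
T3 rotate counter-clockwise with cos θ = 4/5, sin θ = -3/5: (9, -6) → (18/5, -51/5)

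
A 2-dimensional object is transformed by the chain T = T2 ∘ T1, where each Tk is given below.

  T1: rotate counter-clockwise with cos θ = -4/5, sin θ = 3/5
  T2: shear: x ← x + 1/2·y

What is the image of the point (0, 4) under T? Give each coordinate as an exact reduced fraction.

T(p) = (-4, -16/5)

T1 rotate counter-clockwise with cos θ = -4/5, sin θ = 3/5: (0, 4) → (-12/5, -16/5)
T2 shear: x ← x + 1/2·y: (-12/5, -16/5) → (-4, -16/5)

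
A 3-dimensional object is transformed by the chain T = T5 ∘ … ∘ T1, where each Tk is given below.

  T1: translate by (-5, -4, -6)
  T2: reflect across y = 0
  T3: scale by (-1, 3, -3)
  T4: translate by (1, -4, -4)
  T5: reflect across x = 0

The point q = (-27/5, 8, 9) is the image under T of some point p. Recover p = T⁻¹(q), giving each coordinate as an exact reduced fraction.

T1 = [1 0 0 -5; 0 1 0 -4; 0 0 1 -6; 0 0 0 1]
T2·T1 = [1 0 0 -5; 0 -1 0 4; 0 0 1 -6; 0 0 0 1]
T3·…·T1 = [-1 0 0 5; 0 -3 0 12; 0 0 -3 18; 0 0 0 1]
T4·…·T1 = [-1 0 0 6; 0 -3 0 8; 0 0 -3 14; 0 0 0 1]
T5·…·T1 = [1 0 0 -6; 0 -3 0 8; 0 0 -3 14; 0 0 0 1]
det M = 9; M⁻¹ = [1 0 0 6; 0 -1/3 0 8/3; 0 0 -1/3 14/3; 0 0 0 1]
M⁻¹ · (-27/5, 8, 9)ᵀ = (3/5, 0, 5/3)ᵀ

p = (3/5, 0, 5/3)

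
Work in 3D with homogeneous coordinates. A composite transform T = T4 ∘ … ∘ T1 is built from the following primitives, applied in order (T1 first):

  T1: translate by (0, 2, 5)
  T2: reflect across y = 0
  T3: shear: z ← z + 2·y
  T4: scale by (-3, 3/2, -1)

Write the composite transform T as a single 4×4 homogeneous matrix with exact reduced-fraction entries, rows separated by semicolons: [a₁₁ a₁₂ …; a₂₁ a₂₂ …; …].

T1 = [1 0 0 0; 0 1 0 2; 0 0 1 5; 0 0 0 1]
T2·T1 = [1 0 0 0; 0 -1 0 -2; 0 0 1 5; 0 0 0 1]
T3·…·T1 = [1 0 0 0; 0 -1 0 -2; 0 -2 1 1; 0 0 0 1]
T4·…·T1 = [-3 0 0 0; 0 -3/2 0 -3; 0 2 -1 -1; 0 0 0 1]

T = [-3 0 0 0; 0 -3/2 0 -3; 0 2 -1 -1; 0 0 0 1]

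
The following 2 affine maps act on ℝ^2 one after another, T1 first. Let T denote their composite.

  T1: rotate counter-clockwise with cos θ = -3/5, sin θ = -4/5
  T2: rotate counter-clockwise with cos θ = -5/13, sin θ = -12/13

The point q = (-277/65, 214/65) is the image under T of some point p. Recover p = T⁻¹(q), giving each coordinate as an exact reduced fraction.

p = (5, 2)

T1 = [-3/5 4/5 0; -4/5 -3/5 0; 0 0 1]
T2·T1 = [-33/65 -56/65 0; 56/65 -33/65 0; 0 0 1]
det M = 1; M⁻¹ = [-33/65 56/65 0; -56/65 -33/65 0; 0 0 1]
M⁻¹ · (-277/65, 214/65)ᵀ = (5, 2)ᵀ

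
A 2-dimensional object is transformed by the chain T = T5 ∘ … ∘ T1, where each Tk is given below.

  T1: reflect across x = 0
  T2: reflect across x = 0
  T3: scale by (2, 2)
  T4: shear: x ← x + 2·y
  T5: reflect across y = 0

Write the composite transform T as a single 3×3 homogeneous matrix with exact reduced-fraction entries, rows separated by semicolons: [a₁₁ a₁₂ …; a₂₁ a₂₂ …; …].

T1 = [-1 0 0; 0 1 0; 0 0 1]
T2·T1 = [1 0 0; 0 1 0; 0 0 1]
T3·…·T1 = [2 0 0; 0 2 0; 0 0 1]
T4·…·T1 = [2 4 0; 0 2 0; 0 0 1]
T5·…·T1 = [2 4 0; 0 -2 0; 0 0 1]

T = [2 4 0; 0 -2 0; 0 0 1]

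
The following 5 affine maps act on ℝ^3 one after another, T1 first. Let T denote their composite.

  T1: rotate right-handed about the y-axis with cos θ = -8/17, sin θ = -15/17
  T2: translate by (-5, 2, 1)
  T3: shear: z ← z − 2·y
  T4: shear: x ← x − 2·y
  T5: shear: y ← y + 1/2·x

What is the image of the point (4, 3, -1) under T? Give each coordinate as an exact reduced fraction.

T1 rotate right-handed about the y-axis with cos θ = -8/17, sin θ = -15/17: (4, 3, -1) → (-1, 3, 4)
T2 translate by (-5, 2, 1): (-1, 3, 4) → (-6, 5, 5)
T3 shear: z ← z − 2·y: (-6, 5, 5) → (-6, 5, -5)
T4 shear: x ← x − 2·y: (-6, 5, -5) → (-16, 5, -5)
T5 shear: y ← y + 1/2·x: (-16, 5, -5) → (-16, -3, -5)

T(p) = (-16, -3, -5)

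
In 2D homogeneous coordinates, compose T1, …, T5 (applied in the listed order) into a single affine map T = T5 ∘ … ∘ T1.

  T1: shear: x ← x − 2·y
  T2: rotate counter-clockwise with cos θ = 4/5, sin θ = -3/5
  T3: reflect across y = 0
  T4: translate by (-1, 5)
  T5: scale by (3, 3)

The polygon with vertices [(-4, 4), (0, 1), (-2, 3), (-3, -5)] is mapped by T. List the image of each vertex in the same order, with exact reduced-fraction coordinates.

T1 shear: x ← x − 2·y: (-4, 4) → (-12, 4); (0, 1) → (-2, 1); (-2, 3) → (-8, 3); (-3, -5) → (7, -5)
T2 rotate counter-clockwise with cos θ = 4/5, sin θ = -3/5: (-12, 4) → (-36/5, 52/5); (-2, 1) → (-1, 2); (-8, 3) → (-23/5, 36/5); (7, -5) → (13/5, -41/5)
T3 reflect across y = 0: (-36/5, 52/5) → (-36/5, -52/5); (-1, 2) → (-1, -2); (-23/5, 36/5) → (-23/5, -36/5); (13/5, -41/5) → (13/5, 41/5)
T4 translate by (-1, 5): (-36/5, -52/5) → (-41/5, -27/5); (-1, -2) → (-2, 3); (-23/5, -36/5) → (-28/5, -11/5); (13/5, 41/5) → (8/5, 66/5)
T5 scale by (3, 3): (-41/5, -27/5) → (-123/5, -81/5); (-2, 3) → (-6, 9); (-28/5, -11/5) → (-84/5, -33/5); (8/5, 66/5) → (24/5, 198/5)

image vertices: (-123/5, -81/5), (-6, 9), (-84/5, -33/5), (24/5, 198/5)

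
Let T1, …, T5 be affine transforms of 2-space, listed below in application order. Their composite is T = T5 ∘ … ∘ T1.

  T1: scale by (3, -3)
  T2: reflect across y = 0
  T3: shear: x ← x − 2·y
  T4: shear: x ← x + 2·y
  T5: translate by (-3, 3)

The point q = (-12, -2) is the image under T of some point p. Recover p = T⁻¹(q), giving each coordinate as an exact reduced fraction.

p = (-3, -5/3)

T1 = [3 0 0; 0 -3 0; 0 0 1]
T2·T1 = [3 0 0; 0 3 0; 0 0 1]
T3·…·T1 = [3 -6 0; 0 3 0; 0 0 1]
T4·…·T1 = [3 0 0; 0 3 0; 0 0 1]
T5·…·T1 = [3 0 -3; 0 3 3; 0 0 1]
det M = 9; M⁻¹ = [1/3 0 1; 0 1/3 -1; 0 0 1]
M⁻¹ · (-12, -2)ᵀ = (-3, -5/3)ᵀ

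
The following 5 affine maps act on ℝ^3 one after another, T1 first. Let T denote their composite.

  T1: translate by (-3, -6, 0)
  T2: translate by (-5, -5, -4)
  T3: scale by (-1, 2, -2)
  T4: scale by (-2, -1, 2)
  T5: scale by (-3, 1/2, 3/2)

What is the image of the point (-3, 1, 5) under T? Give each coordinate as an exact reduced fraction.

T1 translate by (-3, -6, 0): (-3, 1, 5) → (-6, -5, 5)
T2 translate by (-5, -5, -4): (-6, -5, 5) → (-11, -10, 1)
T3 scale by (-1, 2, -2): (-11, -10, 1) → (11, -20, -2)
T4 scale by (-2, -1, 2): (11, -20, -2) → (-22, 20, -4)
T5 scale by (-3, 1/2, 3/2): (-22, 20, -4) → (66, 10, -6)

T(p) = (66, 10, -6)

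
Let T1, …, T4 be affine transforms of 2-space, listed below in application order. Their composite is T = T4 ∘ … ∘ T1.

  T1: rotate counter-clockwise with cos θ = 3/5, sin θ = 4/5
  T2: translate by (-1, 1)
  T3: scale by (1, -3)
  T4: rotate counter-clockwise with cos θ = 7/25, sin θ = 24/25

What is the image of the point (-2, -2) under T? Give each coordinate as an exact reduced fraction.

T(p) = (-669/125, 117/125)

T1 rotate counter-clockwise with cos θ = 3/5, sin θ = 4/5: (-2, -2) → (2/5, -14/5)
T2 translate by (-1, 1): (2/5, -14/5) → (-3/5, -9/5)
T3 scale by (1, -3): (-3/5, -9/5) → (-3/5, 27/5)
T4 rotate counter-clockwise with cos θ = 7/25, sin θ = 24/25: (-3/5, 27/5) → (-669/125, 117/125)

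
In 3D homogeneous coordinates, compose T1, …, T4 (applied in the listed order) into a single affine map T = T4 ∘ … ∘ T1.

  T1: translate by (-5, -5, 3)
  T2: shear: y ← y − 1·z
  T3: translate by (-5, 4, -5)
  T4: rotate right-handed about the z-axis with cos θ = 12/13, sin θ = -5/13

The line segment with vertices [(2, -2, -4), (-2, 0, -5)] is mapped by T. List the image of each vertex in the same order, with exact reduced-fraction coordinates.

T1 translate by (-5, -5, 3): (2, -2, -4) → (-3, -7, -1); (-2, 0, -5) → (-7, -5, -2)
T2 shear: y ← y − 1·z: (-3, -7, -1) → (-3, -6, -1); (-7, -5, -2) → (-7, -3, -2)
T3 translate by (-5, 4, -5): (-3, -6, -1) → (-8, -2, -6); (-7, -3, -2) → (-12, 1, -7)
T4 rotate right-handed about the z-axis with cos θ = 12/13, sin θ = -5/13: (-8, -2, -6) → (-106/13, 16/13, -6); (-12, 1, -7) → (-139/13, 72/13, -7)

image vertices: (-106/13, 16/13, -6), (-139/13, 72/13, -7)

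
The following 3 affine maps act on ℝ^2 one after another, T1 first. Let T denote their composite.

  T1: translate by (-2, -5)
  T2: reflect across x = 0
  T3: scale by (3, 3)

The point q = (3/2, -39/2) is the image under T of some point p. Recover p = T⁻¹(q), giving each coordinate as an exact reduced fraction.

p = (3/2, -3/2)

T1 = [1 0 -2; 0 1 -5; 0 0 1]
T2·T1 = [-1 0 2; 0 1 -5; 0 0 1]
T3·…·T1 = [-3 0 6; 0 3 -15; 0 0 1]
det M = -9; M⁻¹ = [-1/3 0 2; 0 1/3 5; 0 0 1]
M⁻¹ · (3/2, -39/2)ᵀ = (3/2, -3/2)ᵀ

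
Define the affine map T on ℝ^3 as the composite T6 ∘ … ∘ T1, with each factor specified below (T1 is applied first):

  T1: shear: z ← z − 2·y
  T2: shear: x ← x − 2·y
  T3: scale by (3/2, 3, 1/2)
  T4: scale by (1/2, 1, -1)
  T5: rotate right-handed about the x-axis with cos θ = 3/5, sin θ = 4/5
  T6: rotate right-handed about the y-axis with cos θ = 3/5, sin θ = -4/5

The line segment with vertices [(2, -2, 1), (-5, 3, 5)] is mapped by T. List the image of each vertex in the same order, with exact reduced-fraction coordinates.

T1 shear: z ← z − 2·y: (2, -2, 1) → (2, -2, 5); (-5, 3, 5) → (-5, 3, -1)
T2 shear: x ← x − 2·y: (2, -2, 5) → (6, -2, 5); (-5, 3, -1) → (-11, 3, -1)
T3 scale by (3/2, 3, 1/2): (6, -2, 5) → (9, -6, 5/2); (-11, 3, -1) → (-33/2, 9, -1/2)
T4 scale by (1/2, 1, -1): (9, -6, 5/2) → (9/2, -6, -5/2); (-33/2, 9, -1/2) → (-33/4, 9, 1/2)
T5 rotate right-handed about the x-axis with cos θ = 3/5, sin θ = 4/5: (9/2, -6, -5/2) → (9/2, -8/5, -63/10); (-33/4, 9, 1/2) → (-33/4, 5, 15/2)
T6 rotate right-handed about the y-axis with cos θ = 3/5, sin θ = -4/5: (9/2, -8/5, -63/10) → (387/50, -8/5, -9/50); (-33/4, 5, 15/2) → (-219/20, 5, -21/10)

image vertices: (387/50, -8/5, -9/50), (-219/20, 5, -21/10)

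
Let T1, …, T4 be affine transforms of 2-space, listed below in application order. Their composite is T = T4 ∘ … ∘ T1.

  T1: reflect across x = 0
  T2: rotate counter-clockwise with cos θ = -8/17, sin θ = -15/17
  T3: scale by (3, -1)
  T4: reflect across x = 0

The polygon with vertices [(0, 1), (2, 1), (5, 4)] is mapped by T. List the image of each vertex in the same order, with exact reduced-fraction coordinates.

T1 reflect across x = 0: (0, 1) → (0, 1); (2, 1) → (-2, 1); (5, 4) → (-5, 4)
T2 rotate counter-clockwise with cos θ = -8/17, sin θ = -15/17: (0, 1) → (15/17, -8/17); (-2, 1) → (31/17, 22/17); (-5, 4) → (100/17, 43/17)
T3 scale by (3, -1): (15/17, -8/17) → (45/17, 8/17); (31/17, 22/17) → (93/17, -22/17); (100/17, 43/17) → (300/17, -43/17)
T4 reflect across x = 0: (45/17, 8/17) → (-45/17, 8/17); (93/17, -22/17) → (-93/17, -22/17); (300/17, -43/17) → (-300/17, -43/17)

image vertices: (-45/17, 8/17), (-93/17, -22/17), (-300/17, -43/17)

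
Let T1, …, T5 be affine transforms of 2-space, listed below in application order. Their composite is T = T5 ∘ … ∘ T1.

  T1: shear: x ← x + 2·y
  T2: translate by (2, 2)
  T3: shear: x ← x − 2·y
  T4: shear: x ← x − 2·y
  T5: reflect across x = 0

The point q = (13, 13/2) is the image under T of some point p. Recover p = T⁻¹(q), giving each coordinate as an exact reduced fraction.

p = (2, 9/2)

T1 = [1 2 0; 0 1 0; 0 0 1]
T2·T1 = [1 2 2; 0 1 2; 0 0 1]
T3·…·T1 = [1 0 -2; 0 1 2; 0 0 1]
T4·…·T1 = [1 -2 -6; 0 1 2; 0 0 1]
T5·…·T1 = [-1 2 6; 0 1 2; 0 0 1]
det M = -1; M⁻¹ = [-1 2 2; 0 1 -2; 0 0 1]
M⁻¹ · (13, 13/2)ᵀ = (2, 9/2)ᵀ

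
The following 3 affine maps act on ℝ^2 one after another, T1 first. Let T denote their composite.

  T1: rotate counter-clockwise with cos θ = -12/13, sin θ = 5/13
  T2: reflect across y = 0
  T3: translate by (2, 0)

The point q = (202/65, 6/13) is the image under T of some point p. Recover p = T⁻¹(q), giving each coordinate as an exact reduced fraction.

p = (-6/5, 0)

T1 = [-12/13 -5/13 0; 5/13 -12/13 0; 0 0 1]
T2·T1 = [-12/13 -5/13 0; -5/13 12/13 0; 0 0 1]
T3·…·T1 = [-12/13 -5/13 2; -5/13 12/13 0; 0 0 1]
det M = -1; M⁻¹ = [-12/13 -5/13 24/13; -5/13 12/13 10/13; 0 0 1]
M⁻¹ · (202/65, 6/13)ᵀ = (-6/5, 0)ᵀ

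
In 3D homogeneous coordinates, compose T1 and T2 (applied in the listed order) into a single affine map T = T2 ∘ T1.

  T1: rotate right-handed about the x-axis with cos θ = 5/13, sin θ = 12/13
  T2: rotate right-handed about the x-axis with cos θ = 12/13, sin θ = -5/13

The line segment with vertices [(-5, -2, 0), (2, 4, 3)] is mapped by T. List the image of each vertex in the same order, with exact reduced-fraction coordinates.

T1 rotate right-handed about the x-axis with cos θ = 5/13, sin θ = 12/13: (-5, -2, 0) → (-5, -10/13, -24/13); (2, 4, 3) → (2, -16/13, 63/13)
T2 rotate right-handed about the x-axis with cos θ = 12/13, sin θ = -5/13: (-5, -10/13, -24/13) → (-5, -240/169, -238/169); (2, -16/13, 63/13) → (2, 123/169, 836/169)

image vertices: (-5, -240/169, -238/169), (2, 123/169, 836/169)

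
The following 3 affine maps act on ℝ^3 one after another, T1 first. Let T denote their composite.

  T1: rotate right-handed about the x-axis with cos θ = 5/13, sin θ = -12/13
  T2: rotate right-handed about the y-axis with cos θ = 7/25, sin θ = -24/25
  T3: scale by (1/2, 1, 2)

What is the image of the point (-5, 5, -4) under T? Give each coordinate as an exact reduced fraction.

T(p) = (293/130, -23/13, -848/65)

T1 rotate right-handed about the x-axis with cos θ = 5/13, sin θ = -12/13: (-5, 5, -4) → (-5, -23/13, -80/13)
T2 rotate right-handed about the y-axis with cos θ = 7/25, sin θ = -24/25: (-5, -23/13, -80/13) → (293/65, -23/13, -424/65)
T3 scale by (1/2, 1, 2): (293/65, -23/13, -424/65) → (293/130, -23/13, -848/65)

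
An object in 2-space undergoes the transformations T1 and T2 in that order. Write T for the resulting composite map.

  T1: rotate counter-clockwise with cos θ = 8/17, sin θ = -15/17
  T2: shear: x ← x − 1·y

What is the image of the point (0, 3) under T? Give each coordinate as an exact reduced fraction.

T1 rotate counter-clockwise with cos θ = 8/17, sin θ = -15/17: (0, 3) → (45/17, 24/17)
T2 shear: x ← x − 1·y: (45/17, 24/17) → (21/17, 24/17)

T(p) = (21/17, 24/17)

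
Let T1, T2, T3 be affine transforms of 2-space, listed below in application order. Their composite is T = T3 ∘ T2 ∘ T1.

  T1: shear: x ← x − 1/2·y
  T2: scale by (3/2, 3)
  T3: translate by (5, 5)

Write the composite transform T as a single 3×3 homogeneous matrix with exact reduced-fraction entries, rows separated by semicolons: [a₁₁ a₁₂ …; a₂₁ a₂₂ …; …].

T1 = [1 -1/2 0; 0 1 0; 0 0 1]
T2·T1 = [3/2 -3/4 0; 0 3 0; 0 0 1]
T3·…·T1 = [3/2 -3/4 5; 0 3 5; 0 0 1]

T = [3/2 -3/4 5; 0 3 5; 0 0 1]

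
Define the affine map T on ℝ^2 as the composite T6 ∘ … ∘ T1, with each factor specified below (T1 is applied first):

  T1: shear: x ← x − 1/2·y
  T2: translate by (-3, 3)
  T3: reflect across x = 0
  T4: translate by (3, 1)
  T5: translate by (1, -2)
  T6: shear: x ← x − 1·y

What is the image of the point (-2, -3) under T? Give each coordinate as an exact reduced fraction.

T1 shear: x ← x − 1/2·y: (-2, -3) → (-1/2, -3)
T2 translate by (-3, 3): (-1/2, -3) → (-7/2, 0)
T3 reflect across x = 0: (-7/2, 0) → (7/2, 0)
T4 translate by (3, 1): (7/2, 0) → (13/2, 1)
T5 translate by (1, -2): (13/2, 1) → (15/2, -1)
T6 shear: x ← x − 1·y: (15/2, -1) → (17/2, -1)

T(p) = (17/2, -1)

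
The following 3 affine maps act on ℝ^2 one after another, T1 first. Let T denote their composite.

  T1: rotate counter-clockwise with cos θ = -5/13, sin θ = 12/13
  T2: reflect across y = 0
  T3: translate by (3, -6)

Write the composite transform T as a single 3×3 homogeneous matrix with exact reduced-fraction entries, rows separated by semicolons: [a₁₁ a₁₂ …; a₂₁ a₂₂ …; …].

T1 = [-5/13 -12/13 0; 12/13 -5/13 0; 0 0 1]
T2·T1 = [-5/13 -12/13 0; -12/13 5/13 0; 0 0 1]
T3·…·T1 = [-5/13 -12/13 3; -12/13 5/13 -6; 0 0 1]

T = [-5/13 -12/13 3; -12/13 5/13 -6; 0 0 1]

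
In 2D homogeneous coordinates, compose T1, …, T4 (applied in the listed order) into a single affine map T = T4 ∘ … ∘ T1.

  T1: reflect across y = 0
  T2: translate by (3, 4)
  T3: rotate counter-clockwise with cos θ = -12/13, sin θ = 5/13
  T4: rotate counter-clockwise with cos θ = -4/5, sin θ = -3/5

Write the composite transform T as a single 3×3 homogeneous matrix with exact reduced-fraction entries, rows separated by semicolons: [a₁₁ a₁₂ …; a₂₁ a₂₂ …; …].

T1 = [1 0 0; 0 -1 0; 0 0 1]
T2·T1 = [1 0 3; 0 -1 4; 0 0 1]
T3·…·T1 = [-12/13 5/13 -56/13; 5/13 12/13 -33/13; 0 0 1]
T4·…·T1 = [63/65 16/65 25/13; 16/65 -63/65 60/13; 0 0 1]

T = [63/65 16/65 25/13; 16/65 -63/65 60/13; 0 0 1]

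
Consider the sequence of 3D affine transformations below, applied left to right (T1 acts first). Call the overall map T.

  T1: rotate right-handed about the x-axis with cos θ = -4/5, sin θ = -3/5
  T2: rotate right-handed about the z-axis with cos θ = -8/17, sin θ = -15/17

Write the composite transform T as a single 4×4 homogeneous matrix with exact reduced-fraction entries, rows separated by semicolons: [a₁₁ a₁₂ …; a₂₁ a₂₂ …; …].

T = [-8/17 -12/17 9/17 0; -15/17 32/85 -24/85 0; 0 -3/5 -4/5 0; 0 0 0 1]

T1 = [1 0 0 0; 0 -4/5 3/5 0; 0 -3/5 -4/5 0; 0 0 0 1]
T2·T1 = [-8/17 -12/17 9/17 0; -15/17 32/85 -24/85 0; 0 -3/5 -4/5 0; 0 0 0 1]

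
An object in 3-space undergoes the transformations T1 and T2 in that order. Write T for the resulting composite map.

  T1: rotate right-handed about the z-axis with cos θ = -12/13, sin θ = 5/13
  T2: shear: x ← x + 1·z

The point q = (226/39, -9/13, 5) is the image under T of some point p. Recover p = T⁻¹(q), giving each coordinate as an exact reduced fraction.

p = (-1, 1/3, 5)

T1 = [-12/13 -5/13 0 0; 5/13 -12/13 0 0; 0 0 1 0; 0 0 0 1]
T2·T1 = [-12/13 -5/13 1 0; 5/13 -12/13 0 0; 0 0 1 0; 0 0 0 1]
det M = 1; M⁻¹ = [-12/13 5/13 12/13 0; -5/13 -12/13 5/13 0; 0 0 1 0; 0 0 0 1]
M⁻¹ · (226/39, -9/13, 5)ᵀ = (-1, 1/3, 5)ᵀ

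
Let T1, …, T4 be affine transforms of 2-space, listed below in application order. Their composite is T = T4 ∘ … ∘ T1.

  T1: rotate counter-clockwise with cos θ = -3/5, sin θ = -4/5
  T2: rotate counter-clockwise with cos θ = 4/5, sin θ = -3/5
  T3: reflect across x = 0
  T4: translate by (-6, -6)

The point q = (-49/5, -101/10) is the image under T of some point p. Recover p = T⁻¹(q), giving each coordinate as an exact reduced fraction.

p = (-5/2, 5)

T1 = [-3/5 4/5 0; -4/5 -3/5 0; 0 0 1]
T2·T1 = [-24/25 7/25 0; -7/25 -24/25 0; 0 0 1]
T3·…·T1 = [24/25 -7/25 0; -7/25 -24/25 0; 0 0 1]
T4·…·T1 = [24/25 -7/25 -6; -7/25 -24/25 -6; 0 0 1]
det M = -1; M⁻¹ = [24/25 -7/25 102/25; -7/25 -24/25 -186/25; 0 0 1]
M⁻¹ · (-49/5, -101/10)ᵀ = (-5/2, 5)ᵀ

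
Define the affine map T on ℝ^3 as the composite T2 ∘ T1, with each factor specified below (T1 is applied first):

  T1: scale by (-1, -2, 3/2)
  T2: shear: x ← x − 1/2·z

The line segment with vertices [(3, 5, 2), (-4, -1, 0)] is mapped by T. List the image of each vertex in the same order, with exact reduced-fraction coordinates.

image vertices: (-9/2, -10, 3), (4, 2, 0)

T1 scale by (-1, -2, 3/2): (3, 5, 2) → (-3, -10, 3); (-4, -1, 0) → (4, 2, 0)
T2 shear: x ← x − 1/2·z: (-3, -10, 3) → (-9/2, -10, 3); (4, 2, 0) → (4, 2, 0)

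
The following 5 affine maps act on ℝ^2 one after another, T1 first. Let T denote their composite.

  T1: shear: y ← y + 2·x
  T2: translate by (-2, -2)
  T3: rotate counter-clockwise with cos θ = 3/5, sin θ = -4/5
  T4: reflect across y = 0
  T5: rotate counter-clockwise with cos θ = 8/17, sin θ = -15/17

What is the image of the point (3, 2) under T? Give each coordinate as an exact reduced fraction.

T1 shear: y ← y + 2·x: (3, 2) → (3, 8)
T2 translate by (-2, -2): (3, 8) → (1, 6)
T3 rotate counter-clockwise with cos θ = 3/5, sin θ = -4/5: (1, 6) → (27/5, 14/5)
T4 reflect across y = 0: (27/5, 14/5) → (27/5, -14/5)
T5 rotate counter-clockwise with cos θ = 8/17, sin θ = -15/17: (27/5, -14/5) → (6/85, -517/85)

T(p) = (6/85, -517/85)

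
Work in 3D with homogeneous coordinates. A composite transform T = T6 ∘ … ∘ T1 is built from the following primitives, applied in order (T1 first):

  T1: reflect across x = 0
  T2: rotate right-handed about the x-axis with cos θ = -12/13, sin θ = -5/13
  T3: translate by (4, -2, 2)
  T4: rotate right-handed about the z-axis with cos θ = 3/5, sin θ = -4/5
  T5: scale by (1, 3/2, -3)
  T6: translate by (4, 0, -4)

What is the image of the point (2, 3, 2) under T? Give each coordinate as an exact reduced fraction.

T(p) = (2, -6, -1)

T1 reflect across x = 0: (2, 3, 2) → (-2, 3, 2)
T2 rotate right-handed about the x-axis with cos θ = -12/13, sin θ = -5/13: (-2, 3, 2) → (-2, -2, -3)
T3 translate by (4, -2, 2): (-2, -2, -3) → (2, -4, -1)
T4 rotate right-handed about the z-axis with cos θ = 3/5, sin θ = -4/5: (2, -4, -1) → (-2, -4, -1)
T5 scale by (1, 3/2, -3): (-2, -4, -1) → (-2, -6, 3)
T6 translate by (4, 0, -4): (-2, -6, 3) → (2, -6, -1)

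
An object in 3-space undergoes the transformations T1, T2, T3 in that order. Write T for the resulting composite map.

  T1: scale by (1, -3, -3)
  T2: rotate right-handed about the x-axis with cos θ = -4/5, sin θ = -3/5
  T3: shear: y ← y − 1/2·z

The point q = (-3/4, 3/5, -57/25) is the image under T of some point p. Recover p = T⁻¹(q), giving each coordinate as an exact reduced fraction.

T1 = [1 0 0 0; 0 -3 0 0; 0 0 -3 0; 0 0 0 1]
T2·T1 = [1 0 0 0; 0 12/5 -9/5 0; 0 9/5 12/5 0; 0 0 0 1]
T3·…·T1 = [1 0 0 0; 0 3/2 -3 0; 0 9/5 12/5 0; 0 0 0 1]
det M = 9; M⁻¹ = [1 0 0 0; 0 4/15 1/3 0; 0 -1/5 1/6 0; 0 0 0 1]
M⁻¹ · (-3/4, 3/5, -57/25)ᵀ = (-3/4, -3/5, -1/2)ᵀ

p = (-3/4, -3/5, -1/2)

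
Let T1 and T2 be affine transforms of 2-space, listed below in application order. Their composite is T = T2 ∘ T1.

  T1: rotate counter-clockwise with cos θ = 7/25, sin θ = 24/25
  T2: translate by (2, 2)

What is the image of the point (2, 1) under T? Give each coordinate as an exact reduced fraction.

T(p) = (8/5, 21/5)

T1 rotate counter-clockwise with cos θ = 7/25, sin θ = 24/25: (2, 1) → (-2/5, 11/5)
T2 translate by (2, 2): (-2/5, 11/5) → (8/5, 21/5)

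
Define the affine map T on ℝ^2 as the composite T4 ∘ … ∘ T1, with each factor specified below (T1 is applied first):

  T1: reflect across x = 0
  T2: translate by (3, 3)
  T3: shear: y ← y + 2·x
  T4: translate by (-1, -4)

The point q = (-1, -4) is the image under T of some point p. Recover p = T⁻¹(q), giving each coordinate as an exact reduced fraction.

T1 = [-1 0 0; 0 1 0; 0 0 1]
T2·T1 = [-1 0 3; 0 1 3; 0 0 1]
T3·…·T1 = [-1 0 3; -2 1 9; 0 0 1]
T4·…·T1 = [-1 0 2; -2 1 5; 0 0 1]
det M = -1; M⁻¹ = [-1 0 2; -2 1 -1; 0 0 1]
M⁻¹ · (-1, -4)ᵀ = (3, -3)ᵀ

p = (3, -3)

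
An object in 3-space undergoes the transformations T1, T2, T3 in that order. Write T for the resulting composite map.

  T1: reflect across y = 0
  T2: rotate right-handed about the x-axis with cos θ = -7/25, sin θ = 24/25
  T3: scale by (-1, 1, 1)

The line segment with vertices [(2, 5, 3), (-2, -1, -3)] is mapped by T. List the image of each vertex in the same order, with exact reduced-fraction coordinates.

T1 reflect across y = 0: (2, 5, 3) → (2, -5, 3); (-2, -1, -3) → (-2, 1, -3)
T2 rotate right-handed about the x-axis with cos θ = -7/25, sin θ = 24/25: (2, -5, 3) → (2, -37/25, -141/25); (-2, 1, -3) → (-2, 13/5, 9/5)
T3 scale by (-1, 1, 1): (2, -37/25, -141/25) → (-2, -37/25, -141/25); (-2, 13/5, 9/5) → (2, 13/5, 9/5)

image vertices: (-2, -37/25, -141/25), (2, 13/5, 9/5)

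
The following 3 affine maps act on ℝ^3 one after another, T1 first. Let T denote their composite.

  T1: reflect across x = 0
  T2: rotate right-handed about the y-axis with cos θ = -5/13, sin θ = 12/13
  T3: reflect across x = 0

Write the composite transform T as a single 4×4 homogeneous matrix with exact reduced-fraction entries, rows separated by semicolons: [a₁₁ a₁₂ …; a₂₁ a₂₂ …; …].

T1 = [-1 0 0 0; 0 1 0 0; 0 0 1 0; 0 0 0 1]
T2·T1 = [5/13 0 12/13 0; 0 1 0 0; 12/13 0 -5/13 0; 0 0 0 1]
T3·…·T1 = [-5/13 0 -12/13 0; 0 1 0 0; 12/13 0 -5/13 0; 0 0 0 1]

T = [-5/13 0 -12/13 0; 0 1 0 0; 12/13 0 -5/13 0; 0 0 0 1]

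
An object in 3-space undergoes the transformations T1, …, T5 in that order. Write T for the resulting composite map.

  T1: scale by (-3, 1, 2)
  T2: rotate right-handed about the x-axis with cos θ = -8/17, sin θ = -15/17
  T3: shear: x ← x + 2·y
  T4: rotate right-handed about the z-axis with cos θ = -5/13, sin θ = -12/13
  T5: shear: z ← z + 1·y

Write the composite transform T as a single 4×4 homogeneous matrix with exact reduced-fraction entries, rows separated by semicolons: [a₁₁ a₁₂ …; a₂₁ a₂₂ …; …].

T1 = [-3 0 0 0; 0 1 0 0; 0 0 2 0; 0 0 0 1]
T2·T1 = [-3 0 0 0; 0 -8/17 30/17 0; 0 -15/17 -16/17 0; 0 0 0 1]
T3·…·T1 = [-3 -16/17 60/17 0; 0 -8/17 30/17 0; 0 -15/17 -16/17 0; 0 0 0 1]
T4·…·T1 = [15/13 -16/221 60/221 0; 36/13 232/221 -870/221 0; 0 -15/17 -16/17 0; 0 0 0 1]
T5·…·T1 = [15/13 -16/221 60/221 0; 36/13 232/221 -870/221 0; 36/13 37/221 -1078/221 0; 0 0 0 1]

T = [15/13 -16/221 60/221 0; 36/13 232/221 -870/221 0; 36/13 37/221 -1078/221 0; 0 0 0 1]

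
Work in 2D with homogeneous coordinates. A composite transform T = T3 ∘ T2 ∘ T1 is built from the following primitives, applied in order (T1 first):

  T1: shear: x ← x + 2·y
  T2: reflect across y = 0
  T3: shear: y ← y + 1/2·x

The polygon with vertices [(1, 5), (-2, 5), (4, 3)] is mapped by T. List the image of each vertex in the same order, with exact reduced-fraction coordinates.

T1 shear: x ← x + 2·y: (1, 5) → (11, 5); (-2, 5) → (8, 5); (4, 3) → (10, 3)
T2 reflect across y = 0: (11, 5) → (11, -5); (8, 5) → (8, -5); (10, 3) → (10, -3)
T3 shear: y ← y + 1/2·x: (11, -5) → (11, 1/2); (8, -5) → (8, -1); (10, -3) → (10, 2)

image vertices: (11, 1/2), (8, -1), (10, 2)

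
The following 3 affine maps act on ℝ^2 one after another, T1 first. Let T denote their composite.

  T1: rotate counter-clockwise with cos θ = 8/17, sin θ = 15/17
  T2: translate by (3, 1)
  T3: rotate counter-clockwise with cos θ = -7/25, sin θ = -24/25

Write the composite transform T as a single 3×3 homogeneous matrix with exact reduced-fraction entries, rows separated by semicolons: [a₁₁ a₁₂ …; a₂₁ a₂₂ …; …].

T1 = [8/17 -15/17 0; 15/17 8/17 0; 0 0 1]
T2·T1 = [8/17 -15/17 3; 15/17 8/17 1; 0 0 1]
T3·…·T1 = [304/425 297/425 3/25; -297/425 304/425 -79/25; 0 0 1]

T = [304/425 297/425 3/25; -297/425 304/425 -79/25; 0 0 1]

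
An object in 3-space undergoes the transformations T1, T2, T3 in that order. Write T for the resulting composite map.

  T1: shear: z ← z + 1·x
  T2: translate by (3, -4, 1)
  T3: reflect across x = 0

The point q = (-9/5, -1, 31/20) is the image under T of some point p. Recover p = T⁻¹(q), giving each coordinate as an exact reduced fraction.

p = (-6/5, 3, 7/4)

T1 = [1 0 0 0; 0 1 0 0; 1 0 1 0; 0 0 0 1]
T2·T1 = [1 0 0 3; 0 1 0 -4; 1 0 1 1; 0 0 0 1]
T3·…·T1 = [-1 0 0 -3; 0 1 0 -4; 1 0 1 1; 0 0 0 1]
det M = -1; M⁻¹ = [-1 0 0 -3; 0 1 0 4; 1 0 1 2; 0 0 0 1]
M⁻¹ · (-9/5, -1, 31/20)ᵀ = (-6/5, 3, 7/4)ᵀ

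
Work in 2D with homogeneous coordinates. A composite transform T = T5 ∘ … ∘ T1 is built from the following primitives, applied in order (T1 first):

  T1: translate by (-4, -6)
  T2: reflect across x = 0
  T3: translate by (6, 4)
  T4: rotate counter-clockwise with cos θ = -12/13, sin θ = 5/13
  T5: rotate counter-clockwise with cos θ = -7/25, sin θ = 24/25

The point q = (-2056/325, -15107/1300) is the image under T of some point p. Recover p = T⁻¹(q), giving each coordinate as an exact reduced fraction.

T1 = [1 0 -4; 0 1 -6; 0 0 1]
T2·T1 = [-1 0 4; 0 1 -6; 0 0 1]
T3·…·T1 = [-1 0 10; 0 1 -2; 0 0 1]
T4·…·T1 = [12/13 -5/13 -110/13; -5/13 -12/13 74/13; 0 0 1]
T5·…·T1 = [36/325 323/325 -1006/325; 323/325 -36/325 -3158/325; 0 0 1]
det M = -1; M⁻¹ = [36/325 323/325 10; 323/325 -36/325 2; 0 0 1]
M⁻¹ · (-2056/325, -15107/1300)ᵀ = (-9/4, -3)ᵀ

p = (-9/4, -3)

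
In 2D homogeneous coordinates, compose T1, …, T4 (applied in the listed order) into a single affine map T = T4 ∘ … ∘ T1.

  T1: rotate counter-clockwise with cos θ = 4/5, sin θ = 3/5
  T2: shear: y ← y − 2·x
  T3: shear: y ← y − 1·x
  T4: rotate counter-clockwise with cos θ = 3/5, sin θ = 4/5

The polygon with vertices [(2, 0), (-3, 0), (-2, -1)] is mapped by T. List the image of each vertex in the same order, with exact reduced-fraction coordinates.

T1 rotate counter-clockwise with cos θ = 4/5, sin θ = 3/5: (2, 0) → (8/5, 6/5); (-3, 0) → (-12/5, -9/5); (-2, -1) → (-1, -2)
T2 shear: y ← y − 2·x: (8/5, 6/5) → (8/5, -2); (-12/5, -9/5) → (-12/5, 3); (-1, -2) → (-1, 0)
T3 shear: y ← y − 1·x: (8/5, -2) → (8/5, -18/5); (-12/5, 3) → (-12/5, 27/5); (-1, 0) → (-1, 1)
T4 rotate counter-clockwise with cos θ = 3/5, sin θ = 4/5: (8/5, -18/5) → (96/25, -22/25); (-12/5, 27/5) → (-144/25, 33/25); (-1, 1) → (-7/5, -1/5)

image vertices: (96/25, -22/25), (-144/25, 33/25), (-7/5, -1/5)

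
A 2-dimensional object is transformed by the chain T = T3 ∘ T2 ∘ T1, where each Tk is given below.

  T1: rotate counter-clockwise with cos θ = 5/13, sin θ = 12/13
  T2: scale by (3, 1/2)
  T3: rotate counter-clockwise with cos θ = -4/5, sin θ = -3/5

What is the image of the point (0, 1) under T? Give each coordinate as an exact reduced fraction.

T(p) = (303/130, 98/65)

T1 rotate counter-clockwise with cos θ = 5/13, sin θ = 12/13: (0, 1) → (-12/13, 5/13)
T2 scale by (3, 1/2): (-12/13, 5/13) → (-36/13, 5/26)
T3 rotate counter-clockwise with cos θ = -4/5, sin θ = -3/5: (-36/13, 5/26) → (303/130, 98/65)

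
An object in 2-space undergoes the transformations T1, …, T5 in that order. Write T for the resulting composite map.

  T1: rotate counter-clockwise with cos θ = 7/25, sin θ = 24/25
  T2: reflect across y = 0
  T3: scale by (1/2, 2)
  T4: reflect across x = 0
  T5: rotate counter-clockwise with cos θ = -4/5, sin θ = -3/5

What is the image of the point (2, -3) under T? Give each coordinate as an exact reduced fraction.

T1 rotate counter-clockwise with cos θ = 7/25, sin θ = 24/25: (2, -3) → (86/25, 27/25)
T2 reflect across y = 0: (86/25, 27/25) → (86/25, -27/25)
T3 scale by (1/2, 2): (86/25, -27/25) → (43/25, -54/25)
T4 reflect across x = 0: (43/25, -54/25) → (-43/25, -54/25)
T5 rotate counter-clockwise with cos θ = -4/5, sin θ = -3/5: (-43/25, -54/25) → (2/25, 69/25)

T(p) = (2/25, 69/25)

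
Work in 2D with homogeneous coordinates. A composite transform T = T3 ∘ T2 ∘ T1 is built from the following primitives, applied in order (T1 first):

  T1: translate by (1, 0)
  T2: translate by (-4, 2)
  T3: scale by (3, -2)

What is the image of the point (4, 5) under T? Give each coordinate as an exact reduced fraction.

T(p) = (3, -14)

T1 translate by (1, 0): (4, 5) → (5, 5)
T2 translate by (-4, 2): (5, 5) → (1, 7)
T3 scale by (3, -2): (1, 7) → (3, -14)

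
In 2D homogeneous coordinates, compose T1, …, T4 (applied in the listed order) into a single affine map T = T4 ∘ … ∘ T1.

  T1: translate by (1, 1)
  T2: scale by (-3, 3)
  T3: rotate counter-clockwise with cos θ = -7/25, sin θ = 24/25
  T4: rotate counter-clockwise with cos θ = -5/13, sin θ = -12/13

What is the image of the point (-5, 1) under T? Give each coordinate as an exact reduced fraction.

T(p) = (4092/325, 1506/325)

T1 translate by (1, 1): (-5, 1) → (-4, 2)
T2 scale by (-3, 3): (-4, 2) → (12, 6)
T3 rotate counter-clockwise with cos θ = -7/25, sin θ = 24/25: (12, 6) → (-228/25, 246/25)
T4 rotate counter-clockwise with cos θ = -5/13, sin θ = -12/13: (-228/25, 246/25) → (4092/325, 1506/325)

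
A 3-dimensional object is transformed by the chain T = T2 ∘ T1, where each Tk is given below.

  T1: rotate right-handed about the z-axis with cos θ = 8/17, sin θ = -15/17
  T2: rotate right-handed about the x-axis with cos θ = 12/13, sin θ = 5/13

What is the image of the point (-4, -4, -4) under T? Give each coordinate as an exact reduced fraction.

T1 rotate right-handed about the z-axis with cos θ = 8/17, sin θ = -15/17: (-4, -4, -4) → (-92/17, 28/17, -4)
T2 rotate right-handed about the x-axis with cos θ = 12/13, sin θ = 5/13: (-92/17, 28/17, -4) → (-92/17, 52/17, -52/17)

T(p) = (-92/17, 52/17, -52/17)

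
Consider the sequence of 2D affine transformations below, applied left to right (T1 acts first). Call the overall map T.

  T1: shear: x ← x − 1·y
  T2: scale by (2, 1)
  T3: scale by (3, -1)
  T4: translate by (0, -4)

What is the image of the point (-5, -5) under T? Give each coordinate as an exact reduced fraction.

T1 shear: x ← x − 1·y: (-5, -5) → (0, -5)
T2 scale by (2, 1): (0, -5) → (0, -5)
T3 scale by (3, -1): (0, -5) → (0, 5)
T4 translate by (0, -4): (0, 5) → (0, 1)

T(p) = (0, 1)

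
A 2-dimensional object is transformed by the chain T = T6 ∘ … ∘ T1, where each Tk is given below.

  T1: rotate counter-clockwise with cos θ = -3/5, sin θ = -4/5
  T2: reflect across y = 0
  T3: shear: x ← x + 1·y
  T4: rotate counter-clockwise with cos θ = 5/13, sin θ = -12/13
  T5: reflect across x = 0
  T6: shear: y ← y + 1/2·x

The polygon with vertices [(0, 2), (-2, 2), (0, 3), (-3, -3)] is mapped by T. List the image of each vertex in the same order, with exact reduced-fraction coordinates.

image vertices: (-142/65, -209/65), (-36/65, -172/65), (-213/65, -627/130), (372/65, 369/65)

T1 rotate counter-clockwise with cos θ = -3/5, sin θ = -4/5: (0, 2) → (8/5, -6/5); (-2, 2) → (14/5, 2/5); (0, 3) → (12/5, -9/5); (-3, -3) → (-3/5, 21/5)
T2 reflect across y = 0: (8/5, -6/5) → (8/5, 6/5); (14/5, 2/5) → (14/5, -2/5); (12/5, -9/5) → (12/5, 9/5); (-3/5, 21/5) → (-3/5, -21/5)
T3 shear: x ← x + 1·y: (8/5, 6/5) → (14/5, 6/5); (14/5, -2/5) → (12/5, -2/5); (12/5, 9/5) → (21/5, 9/5); (-3/5, -21/5) → (-24/5, -21/5)
T4 rotate counter-clockwise with cos θ = 5/13, sin θ = -12/13: (14/5, 6/5) → (142/65, -138/65); (12/5, -2/5) → (36/65, -154/65); (21/5, 9/5) → (213/65, -207/65); (-24/5, -21/5) → (-372/65, 183/65)
T5 reflect across x = 0: (142/65, -138/65) → (-142/65, -138/65); (36/65, -154/65) → (-36/65, -154/65); (213/65, -207/65) → (-213/65, -207/65); (-372/65, 183/65) → (372/65, 183/65)
T6 shear: y ← y + 1/2·x: (-142/65, -138/65) → (-142/65, -209/65); (-36/65, -154/65) → (-36/65, -172/65); (-213/65, -207/65) → (-213/65, -627/130); (372/65, 183/65) → (372/65, 369/65)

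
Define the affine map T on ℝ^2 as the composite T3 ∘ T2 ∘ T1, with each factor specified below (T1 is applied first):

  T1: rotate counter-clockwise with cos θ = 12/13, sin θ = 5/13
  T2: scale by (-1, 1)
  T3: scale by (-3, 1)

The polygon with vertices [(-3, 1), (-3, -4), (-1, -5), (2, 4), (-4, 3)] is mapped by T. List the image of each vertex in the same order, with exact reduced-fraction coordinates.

T1 rotate counter-clockwise with cos θ = 12/13, sin θ = 5/13: (-3, 1) → (-41/13, -3/13); (-3, -4) → (-16/13, -63/13); (-1, -5) → (1, -5); (2, 4) → (4/13, 58/13); (-4, 3) → (-63/13, 16/13)
T2 scale by (-1, 1): (-41/13, -3/13) → (41/13, -3/13); (-16/13, -63/13) → (16/13, -63/13); (1, -5) → (-1, -5); (4/13, 58/13) → (-4/13, 58/13); (-63/13, 16/13) → (63/13, 16/13)
T3 scale by (-3, 1): (41/13, -3/13) → (-123/13, -3/13); (16/13, -63/13) → (-48/13, -63/13); (-1, -5) → (3, -5); (-4/13, 58/13) → (12/13, 58/13); (63/13, 16/13) → (-189/13, 16/13)

image vertices: (-123/13, -3/13), (-48/13, -63/13), (3, -5), (12/13, 58/13), (-189/13, 16/13)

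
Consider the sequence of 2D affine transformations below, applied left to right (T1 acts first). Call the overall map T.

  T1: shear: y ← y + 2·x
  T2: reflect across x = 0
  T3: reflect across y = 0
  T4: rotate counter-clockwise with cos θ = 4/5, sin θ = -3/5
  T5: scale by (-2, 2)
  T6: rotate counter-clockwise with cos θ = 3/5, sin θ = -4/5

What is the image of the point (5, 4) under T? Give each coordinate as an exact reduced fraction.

T1 shear: y ← y + 2·x: (5, 4) → (5, 14)
T2 reflect across x = 0: (5, 14) → (-5, 14)
T3 reflect across y = 0: (-5, 14) → (-5, -14)
T4 rotate counter-clockwise with cos θ = 4/5, sin θ = -3/5: (-5, -14) → (-62/5, -41/5)
T5 scale by (-2, 2): (-62/5, -41/5) → (124/5, -82/5)
T6 rotate counter-clockwise with cos θ = 3/5, sin θ = -4/5: (124/5, -82/5) → (44/25, -742/25)

T(p) = (44/25, -742/25)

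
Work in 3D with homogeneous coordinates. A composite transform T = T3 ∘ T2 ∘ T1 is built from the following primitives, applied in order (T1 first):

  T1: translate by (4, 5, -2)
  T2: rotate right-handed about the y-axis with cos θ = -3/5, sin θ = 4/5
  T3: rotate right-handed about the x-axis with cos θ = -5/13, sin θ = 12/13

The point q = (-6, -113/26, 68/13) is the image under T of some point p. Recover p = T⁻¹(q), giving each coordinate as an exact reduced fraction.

p = (-2, 3/2, -4)

T1 = [1 0 0 4; 0 1 0 5; 0 0 1 -2; 0 0 0 1]
T2·T1 = [-3/5 0 4/5 -4; 0 1 0 5; -4/5 0 -3/5 -2; 0 0 0 1]
T3·…·T1 = [-3/5 0 4/5 -4; 48/65 -5/13 36/65 -1/13; 4/13 12/13 3/13 70/13; 0 0 0 1]
det M = 1; M⁻¹ = [-3/5 48/65 4/13 -4; 0 -5/13 12/13 -5; 4/5 36/65 3/13 2; 0 0 0 1]
M⁻¹ · (-6, -113/26, 68/13)ᵀ = (-2, 3/2, -4)ᵀ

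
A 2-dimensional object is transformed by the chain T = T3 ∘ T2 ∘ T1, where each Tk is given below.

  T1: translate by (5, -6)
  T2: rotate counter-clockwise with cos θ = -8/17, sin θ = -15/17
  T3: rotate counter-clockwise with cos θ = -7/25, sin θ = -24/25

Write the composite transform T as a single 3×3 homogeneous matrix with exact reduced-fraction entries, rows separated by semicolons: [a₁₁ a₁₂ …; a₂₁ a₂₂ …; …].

T1 = [1 0 5; 0 1 -6; 0 0 1]
T2·T1 = [-8/17 15/17 -130/17; -15/17 -8/17 -27/17; 0 0 1]
T3·…·T1 = [-304/425 -297/425 262/425; 297/425 -304/425 3309/425; 0 0 1]

T = [-304/425 -297/425 262/425; 297/425 -304/425 3309/425; 0 0 1]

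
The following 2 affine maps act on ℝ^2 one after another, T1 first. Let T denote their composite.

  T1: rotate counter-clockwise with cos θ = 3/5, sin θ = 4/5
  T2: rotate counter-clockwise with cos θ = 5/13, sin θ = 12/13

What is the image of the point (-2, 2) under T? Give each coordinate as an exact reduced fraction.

T(p) = (-46/65, -178/65)

T1 rotate counter-clockwise with cos θ = 3/5, sin θ = 4/5: (-2, 2) → (-14/5, -2/5)
T2 rotate counter-clockwise with cos θ = 5/13, sin θ = 12/13: (-14/5, -2/5) → (-46/65, -178/65)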